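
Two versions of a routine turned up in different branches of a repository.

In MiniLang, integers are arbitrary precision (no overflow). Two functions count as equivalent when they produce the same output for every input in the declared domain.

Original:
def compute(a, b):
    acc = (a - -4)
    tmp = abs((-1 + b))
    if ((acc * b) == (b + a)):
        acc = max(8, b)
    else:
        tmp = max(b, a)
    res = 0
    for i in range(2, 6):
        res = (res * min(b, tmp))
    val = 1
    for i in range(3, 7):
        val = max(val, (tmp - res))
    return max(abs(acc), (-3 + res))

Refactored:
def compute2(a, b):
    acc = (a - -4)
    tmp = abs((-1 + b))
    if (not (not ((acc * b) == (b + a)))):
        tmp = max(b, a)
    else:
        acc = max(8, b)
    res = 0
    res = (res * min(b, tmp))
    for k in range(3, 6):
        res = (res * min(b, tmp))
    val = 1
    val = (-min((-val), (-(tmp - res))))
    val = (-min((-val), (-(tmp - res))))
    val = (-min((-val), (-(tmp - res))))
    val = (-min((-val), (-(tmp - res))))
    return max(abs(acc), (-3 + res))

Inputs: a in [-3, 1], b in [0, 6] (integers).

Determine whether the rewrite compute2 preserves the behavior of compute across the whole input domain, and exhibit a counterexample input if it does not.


On input a=-3, b=0, compute returns 1 while compute2 returns 8.
verdict: not equivalent; witness: a=-3, b=0


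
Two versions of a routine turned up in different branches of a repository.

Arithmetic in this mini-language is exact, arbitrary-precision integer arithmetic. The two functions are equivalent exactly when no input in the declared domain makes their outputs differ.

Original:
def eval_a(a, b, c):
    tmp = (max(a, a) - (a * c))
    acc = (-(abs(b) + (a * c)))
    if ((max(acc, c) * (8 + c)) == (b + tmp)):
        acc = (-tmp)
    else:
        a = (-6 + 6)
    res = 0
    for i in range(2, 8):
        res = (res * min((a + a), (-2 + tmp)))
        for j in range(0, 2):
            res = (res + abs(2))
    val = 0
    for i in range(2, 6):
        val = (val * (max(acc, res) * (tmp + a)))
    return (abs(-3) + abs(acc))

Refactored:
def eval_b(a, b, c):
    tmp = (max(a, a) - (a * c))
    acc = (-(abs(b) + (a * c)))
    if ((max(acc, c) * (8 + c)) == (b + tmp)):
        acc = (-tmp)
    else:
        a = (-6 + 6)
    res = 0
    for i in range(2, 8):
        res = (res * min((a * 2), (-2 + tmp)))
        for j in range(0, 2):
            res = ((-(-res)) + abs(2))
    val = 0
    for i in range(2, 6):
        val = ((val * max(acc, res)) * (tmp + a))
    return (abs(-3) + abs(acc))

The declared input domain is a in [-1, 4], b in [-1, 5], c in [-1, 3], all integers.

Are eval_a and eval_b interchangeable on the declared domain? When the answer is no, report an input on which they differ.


Changes here: arithmetic usage differs; constant usage differs; the full 210-point sweep finds no disagreement.
verdict: equivalent


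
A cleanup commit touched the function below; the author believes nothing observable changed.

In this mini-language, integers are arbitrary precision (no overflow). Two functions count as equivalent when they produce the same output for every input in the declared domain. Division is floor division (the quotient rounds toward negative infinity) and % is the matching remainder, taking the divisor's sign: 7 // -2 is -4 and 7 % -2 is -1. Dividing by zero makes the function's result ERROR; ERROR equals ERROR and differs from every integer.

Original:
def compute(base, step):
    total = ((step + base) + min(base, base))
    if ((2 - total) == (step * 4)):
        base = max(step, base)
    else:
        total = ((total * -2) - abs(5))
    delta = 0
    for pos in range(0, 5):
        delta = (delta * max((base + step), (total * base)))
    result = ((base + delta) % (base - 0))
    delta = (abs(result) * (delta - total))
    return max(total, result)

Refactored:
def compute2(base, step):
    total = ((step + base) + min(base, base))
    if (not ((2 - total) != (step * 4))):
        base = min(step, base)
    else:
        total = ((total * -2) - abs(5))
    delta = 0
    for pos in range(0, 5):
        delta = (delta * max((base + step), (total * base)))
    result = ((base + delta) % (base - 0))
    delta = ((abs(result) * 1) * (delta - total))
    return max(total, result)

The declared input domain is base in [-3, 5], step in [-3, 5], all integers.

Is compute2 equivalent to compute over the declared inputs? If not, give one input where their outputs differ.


These are not equivalent — on base=1, step=0 the outputs split (2 vs ERROR).
compute: total := 2 | ((2 - total) == (step * 4)): true | base := 1 | delta := 0 | iter pos=0: | delta := 0 | iter pos=1: | delta := 0 | iter pos=2: | delta := 0 | iter pos=3: | delta := 0 | iter pos=4: | delta := 0 | result := 0 | delta := 0 | result 2
compute2: total := 2 | (not ((2 - total) != (step * 4))): true | base := 0 | delta := 0 | iter pos=0: | delta := 0 | iter pos=1: | delta := 0 | iter pos=2: | delta := 0 | iter pos=3: | delta := 0 | iter pos=4: | delta := 0 | divide-by-zero, output ERROR
verdict: not equivalent; witness: base=1, step=0


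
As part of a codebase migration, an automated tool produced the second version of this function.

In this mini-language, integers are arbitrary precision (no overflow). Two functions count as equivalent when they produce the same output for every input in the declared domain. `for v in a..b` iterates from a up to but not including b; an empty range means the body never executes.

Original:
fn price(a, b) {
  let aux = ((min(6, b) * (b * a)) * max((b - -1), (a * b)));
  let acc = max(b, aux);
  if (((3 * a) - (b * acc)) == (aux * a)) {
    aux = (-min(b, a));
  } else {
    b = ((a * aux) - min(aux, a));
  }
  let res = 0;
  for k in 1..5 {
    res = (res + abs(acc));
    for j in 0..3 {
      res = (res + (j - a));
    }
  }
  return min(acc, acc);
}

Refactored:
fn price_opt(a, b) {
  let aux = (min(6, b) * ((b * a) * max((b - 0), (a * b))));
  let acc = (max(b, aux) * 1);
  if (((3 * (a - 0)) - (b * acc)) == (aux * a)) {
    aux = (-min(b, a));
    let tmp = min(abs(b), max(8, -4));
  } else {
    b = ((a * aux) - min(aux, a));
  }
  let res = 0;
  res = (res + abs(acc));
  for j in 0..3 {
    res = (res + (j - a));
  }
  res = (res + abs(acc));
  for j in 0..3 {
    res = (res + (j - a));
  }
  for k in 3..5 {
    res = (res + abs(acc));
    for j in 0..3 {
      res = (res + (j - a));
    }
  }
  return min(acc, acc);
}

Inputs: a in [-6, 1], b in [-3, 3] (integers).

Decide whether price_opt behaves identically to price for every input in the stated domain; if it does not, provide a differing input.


At a=1, b=-1: price gives 0, price_opt gives -1.
verdict: not equivalent; witness: a=1, b=-1


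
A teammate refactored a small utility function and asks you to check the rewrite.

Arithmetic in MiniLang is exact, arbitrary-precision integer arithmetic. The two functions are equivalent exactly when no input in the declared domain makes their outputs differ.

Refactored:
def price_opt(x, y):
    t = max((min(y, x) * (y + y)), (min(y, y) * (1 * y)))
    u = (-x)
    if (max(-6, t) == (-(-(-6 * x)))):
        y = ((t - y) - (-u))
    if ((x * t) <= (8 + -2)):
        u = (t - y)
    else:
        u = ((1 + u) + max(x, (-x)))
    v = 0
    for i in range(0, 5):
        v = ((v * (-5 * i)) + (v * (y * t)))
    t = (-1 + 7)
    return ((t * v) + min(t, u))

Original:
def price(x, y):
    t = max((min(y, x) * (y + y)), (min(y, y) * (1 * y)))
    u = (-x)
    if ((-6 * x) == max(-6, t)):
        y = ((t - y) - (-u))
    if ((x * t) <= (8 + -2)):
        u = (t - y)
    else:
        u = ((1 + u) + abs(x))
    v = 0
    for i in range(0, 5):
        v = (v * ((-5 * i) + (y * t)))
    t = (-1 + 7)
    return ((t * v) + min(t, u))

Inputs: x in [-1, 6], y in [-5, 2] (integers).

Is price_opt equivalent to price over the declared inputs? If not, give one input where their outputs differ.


Side by side, the visible changes include: arithmetic usage differs; and min/max/abs usage differs.
As a probe, take x=2, y=-5: price runs t becomes 50; next u becomes -2; next ((-6 * x) == max(-6, t)) evaluates to false; next ((x * t) <= (8 + -2)) evaluates to false; next u becomes 1; next v becomes 0; next at i=0:; next v becomes 0; next at i=1:; next v becomes 0; next at i=2:; next v becomes 0; next at i=3:; next v becomes 0; next at i=4:; next v becomes 0; next t becomes 6; next final value 1; price_opt runs t becomes 50; next u becomes -2; next (max(-6, t) == (-(-(-6 * x)))) evaluates to false; next ((x * t) <= (8 + -2)) evaluates to false; next u becomes 1; next v becomes 0; next at i=0:; next v becomes 0; next at i=1:; next v becomes 0; next at i=2:; next v becomes 0; next at i=3:; next v becomes 0; next at i=4:; next v becomes 0; next t becomes 6; next final value 1; both end at 1.
Checked all 64 inputs in the declared domain: the outputs agree on every one.
verdict: equivalent


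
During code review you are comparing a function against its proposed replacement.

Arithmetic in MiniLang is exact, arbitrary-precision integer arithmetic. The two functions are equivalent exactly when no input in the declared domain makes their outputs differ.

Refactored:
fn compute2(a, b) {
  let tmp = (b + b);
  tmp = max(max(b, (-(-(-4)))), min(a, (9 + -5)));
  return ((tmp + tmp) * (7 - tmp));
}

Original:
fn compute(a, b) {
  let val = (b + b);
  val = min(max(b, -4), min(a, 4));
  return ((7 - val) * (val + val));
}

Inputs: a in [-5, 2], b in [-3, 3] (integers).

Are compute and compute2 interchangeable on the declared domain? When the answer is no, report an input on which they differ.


Run the pair on a=-5, b=-3.
compute: val becomes -6; next val becomes -5; next final value -120
compute2: tmp becomes -6; next tmp becomes -3; next final value -60
-120 and -60 differ, so these are not the same function on this domain.
verdict: not equivalent; witness: a=-5, b=-3


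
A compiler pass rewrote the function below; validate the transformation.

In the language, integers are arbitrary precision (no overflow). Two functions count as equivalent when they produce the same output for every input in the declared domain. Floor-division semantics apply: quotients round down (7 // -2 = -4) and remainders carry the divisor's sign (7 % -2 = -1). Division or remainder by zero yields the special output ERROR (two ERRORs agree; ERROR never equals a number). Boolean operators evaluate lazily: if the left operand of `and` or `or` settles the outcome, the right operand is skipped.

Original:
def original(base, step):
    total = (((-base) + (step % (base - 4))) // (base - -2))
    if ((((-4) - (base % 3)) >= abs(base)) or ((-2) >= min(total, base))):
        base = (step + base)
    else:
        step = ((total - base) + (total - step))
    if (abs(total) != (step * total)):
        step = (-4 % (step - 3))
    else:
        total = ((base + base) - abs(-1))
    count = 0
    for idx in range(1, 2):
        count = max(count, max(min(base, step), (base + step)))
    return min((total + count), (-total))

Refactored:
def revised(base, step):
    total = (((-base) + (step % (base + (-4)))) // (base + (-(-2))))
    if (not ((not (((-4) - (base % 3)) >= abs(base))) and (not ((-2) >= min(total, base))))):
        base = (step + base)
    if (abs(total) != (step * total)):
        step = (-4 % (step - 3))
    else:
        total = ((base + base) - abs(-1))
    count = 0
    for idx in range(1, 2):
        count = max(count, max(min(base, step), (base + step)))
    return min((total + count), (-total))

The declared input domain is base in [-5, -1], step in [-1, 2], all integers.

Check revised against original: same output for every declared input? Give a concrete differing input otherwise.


These are not equivalent — on base=-1, step=-1 the outputs split (-2 vs -3).
original: total becomes 0; next ((((-4) - (base % 3)) >= abs(base)) or ((-2) >= min(total, base))) evaluates to false; next step becomes 2; next (abs(total) != (step * total)) evaluates to false; next total becomes -3; next count becomes 0; next at idx=1:; next count becomes 1; next final value -2
revised: total becomes 0; next (not ((not (((-4) - (base % 3)) >= abs(base))) and (not ((-2) >= min(total, base))))) evaluates to false; next (abs(total) != (step * total)) evaluates to false; next total becomes -3; next count becomes 0; next at idx=1:; next count becomes 0; next final value -3
verdict: not equivalent; witness: base=-1, step=-1


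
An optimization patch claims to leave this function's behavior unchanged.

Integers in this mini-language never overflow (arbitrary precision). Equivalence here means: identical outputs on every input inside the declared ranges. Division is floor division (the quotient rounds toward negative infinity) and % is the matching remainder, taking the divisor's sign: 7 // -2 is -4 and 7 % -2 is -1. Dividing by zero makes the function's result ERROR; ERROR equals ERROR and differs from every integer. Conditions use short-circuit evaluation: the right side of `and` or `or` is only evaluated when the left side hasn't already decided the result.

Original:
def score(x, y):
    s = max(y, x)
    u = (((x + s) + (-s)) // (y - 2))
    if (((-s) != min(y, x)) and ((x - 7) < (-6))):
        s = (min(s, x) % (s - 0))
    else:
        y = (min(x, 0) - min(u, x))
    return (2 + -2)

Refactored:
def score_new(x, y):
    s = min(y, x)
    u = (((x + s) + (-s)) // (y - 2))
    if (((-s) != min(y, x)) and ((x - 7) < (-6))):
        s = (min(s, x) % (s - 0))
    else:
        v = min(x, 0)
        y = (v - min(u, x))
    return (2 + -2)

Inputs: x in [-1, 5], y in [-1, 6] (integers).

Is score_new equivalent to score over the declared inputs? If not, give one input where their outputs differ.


The rewrite breaks on x=-1, y=0, where the results are ERROR and 0.
score: s becomes 0; next u becomes 0; next (((-s) != min(y, x)) and ((x - 7) < (-6))) evaluates to true; next hits division by zero so the output is ERROR
score_new: s becomes -1; next u becomes 0; next (((-s) != min(y, x)) and ((x - 7) < (-6))) evaluates to true; next s becomes 0; next final value 0
verdict: not equivalent; witness: x=-1, y=0


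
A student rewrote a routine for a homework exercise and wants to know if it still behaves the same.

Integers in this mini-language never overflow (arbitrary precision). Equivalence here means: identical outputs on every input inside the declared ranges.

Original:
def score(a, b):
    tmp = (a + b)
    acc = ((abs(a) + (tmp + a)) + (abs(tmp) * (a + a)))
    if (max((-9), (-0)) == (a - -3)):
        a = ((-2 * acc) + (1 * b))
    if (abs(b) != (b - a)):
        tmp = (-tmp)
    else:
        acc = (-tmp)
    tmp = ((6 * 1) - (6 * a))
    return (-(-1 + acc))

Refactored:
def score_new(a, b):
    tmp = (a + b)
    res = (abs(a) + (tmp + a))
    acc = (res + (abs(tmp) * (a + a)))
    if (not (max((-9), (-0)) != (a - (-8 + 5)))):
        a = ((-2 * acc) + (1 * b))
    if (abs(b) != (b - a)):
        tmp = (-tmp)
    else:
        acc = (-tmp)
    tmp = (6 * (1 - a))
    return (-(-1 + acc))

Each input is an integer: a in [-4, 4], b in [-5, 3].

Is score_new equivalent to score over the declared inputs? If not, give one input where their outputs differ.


The two are interchangeable: statement counts differ; arithmetic usage differs; comparison usage differs; constant usage differs; boolean connective usage differs; local variable names differ, and every declared input agrees.
Spot check at a=0, b=2 — score: tmp = 2; acc = 2; (max((-9), (-0)) == (a - -3)) -> false; (abs(b) != (b - a)) -> false; acc = -2; tmp = 6; return 3. score_new: tmp = 2; res = 2; acc = 2; (not (max((-9), (-0)) != (a - (-8 + 5)))) -> false; (abs(b) != (b - a)) -> false; acc = -2; tmp = 6; return 3. Both give 3.
Every one of the 81 inputs gives matching results.
verdict: equivalent


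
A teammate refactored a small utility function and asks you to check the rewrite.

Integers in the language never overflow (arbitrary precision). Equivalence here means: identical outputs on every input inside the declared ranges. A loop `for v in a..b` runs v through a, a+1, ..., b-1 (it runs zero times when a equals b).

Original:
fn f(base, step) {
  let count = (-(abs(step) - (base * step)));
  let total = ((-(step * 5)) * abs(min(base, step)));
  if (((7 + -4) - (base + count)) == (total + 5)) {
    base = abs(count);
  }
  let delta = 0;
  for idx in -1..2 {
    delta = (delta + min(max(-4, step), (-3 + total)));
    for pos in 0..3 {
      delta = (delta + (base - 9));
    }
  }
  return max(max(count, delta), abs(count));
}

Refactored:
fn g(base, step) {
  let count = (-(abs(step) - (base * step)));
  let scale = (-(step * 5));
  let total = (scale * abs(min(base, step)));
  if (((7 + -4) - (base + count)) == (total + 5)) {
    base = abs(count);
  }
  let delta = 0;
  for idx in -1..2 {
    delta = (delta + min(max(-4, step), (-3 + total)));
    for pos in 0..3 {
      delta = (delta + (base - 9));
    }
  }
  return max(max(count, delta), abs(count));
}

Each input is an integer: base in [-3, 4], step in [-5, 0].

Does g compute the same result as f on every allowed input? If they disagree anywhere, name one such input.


Behavior is preserved: although local variable names differ; and statement counts differ, the outputs never diverge.
Spot check at base=-1, step=-2 — f: count := 0 | total := 20 | (((7 + -4) - (base + count)) == (total + 5)): false | delta := 0 | iter idx=-1: | delta := -2 | iter pos=0: | delta := -12 | iter pos=1: | delta := -22 | iter pos=2: | delta := -32 | iter idx=0: | delta := -34 | iter pos=0: | delta := -44 | iter pos=1: | delta := -54 | iter pos=2: | delta := -64 | iter idx=1: | delta := -66 | iter pos=0: | delta := -76 | iter pos=1: | delta := -86 | iter pos=2: | delta := -96 | result 0. g: count := 0 | scale := 10 | total := 20 | (((7 + -4) - (base + count)) == (total + 5)): false | delta := 0 | iter idx=-1: | delta := -2 | iter pos=0: | delta := -12 | iter pos=1: | delta := -22 | iter pos=2: | delta := -32 | iter idx=0: | delta := -34 | iter pos=0: | delta := -44 | iter pos=1: | delta := -54 | iter pos=2: | delta := -64 | iter idx=1: | delta := -66 | iter pos=0: | delta := -76 | iter pos=1: | delta := -86 | iter pos=2: | delta := -96 | result 0. Both give 0.
Checked all 48 inputs in the declared domain: the outputs agree on every one.
verdict: equivalent


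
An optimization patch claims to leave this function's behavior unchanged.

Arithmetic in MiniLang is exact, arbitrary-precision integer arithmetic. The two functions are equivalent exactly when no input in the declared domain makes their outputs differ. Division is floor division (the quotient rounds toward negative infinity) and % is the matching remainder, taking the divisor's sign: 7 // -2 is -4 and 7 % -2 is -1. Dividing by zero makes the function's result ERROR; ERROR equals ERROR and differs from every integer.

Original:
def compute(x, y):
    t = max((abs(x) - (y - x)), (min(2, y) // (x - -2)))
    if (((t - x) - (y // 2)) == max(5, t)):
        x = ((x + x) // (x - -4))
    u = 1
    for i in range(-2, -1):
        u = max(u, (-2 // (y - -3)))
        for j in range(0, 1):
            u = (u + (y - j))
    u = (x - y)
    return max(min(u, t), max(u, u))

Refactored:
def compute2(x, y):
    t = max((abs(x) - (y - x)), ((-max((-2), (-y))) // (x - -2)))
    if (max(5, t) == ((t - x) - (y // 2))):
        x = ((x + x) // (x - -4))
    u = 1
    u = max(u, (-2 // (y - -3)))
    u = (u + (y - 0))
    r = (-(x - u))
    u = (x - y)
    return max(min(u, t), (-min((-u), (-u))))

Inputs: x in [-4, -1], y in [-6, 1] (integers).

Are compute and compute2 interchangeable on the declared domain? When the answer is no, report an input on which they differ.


Comparing the listings, the differences include: arithmetic usage differs, plus constant usage differs, plus loop structure differs, plus local variable names differ, plus statement counts differ.
Tracing x=-3, y=0: compute: t = 0; (((t - x) - (y // 2)) == max(5, t)) -> false; u = 1; [i=-2]; u = 1; [j=0]; u = 1; u = -3; return -3 | compute2: t = 0; (max(5, t) == ((t - x) - (y // 2))) -> false; u = 1; u = 1; u = 1; r = 4; u = -3; return -3 — matching result -3.
Every one of the 32 inputs gives matching results.
verdict: equivalent


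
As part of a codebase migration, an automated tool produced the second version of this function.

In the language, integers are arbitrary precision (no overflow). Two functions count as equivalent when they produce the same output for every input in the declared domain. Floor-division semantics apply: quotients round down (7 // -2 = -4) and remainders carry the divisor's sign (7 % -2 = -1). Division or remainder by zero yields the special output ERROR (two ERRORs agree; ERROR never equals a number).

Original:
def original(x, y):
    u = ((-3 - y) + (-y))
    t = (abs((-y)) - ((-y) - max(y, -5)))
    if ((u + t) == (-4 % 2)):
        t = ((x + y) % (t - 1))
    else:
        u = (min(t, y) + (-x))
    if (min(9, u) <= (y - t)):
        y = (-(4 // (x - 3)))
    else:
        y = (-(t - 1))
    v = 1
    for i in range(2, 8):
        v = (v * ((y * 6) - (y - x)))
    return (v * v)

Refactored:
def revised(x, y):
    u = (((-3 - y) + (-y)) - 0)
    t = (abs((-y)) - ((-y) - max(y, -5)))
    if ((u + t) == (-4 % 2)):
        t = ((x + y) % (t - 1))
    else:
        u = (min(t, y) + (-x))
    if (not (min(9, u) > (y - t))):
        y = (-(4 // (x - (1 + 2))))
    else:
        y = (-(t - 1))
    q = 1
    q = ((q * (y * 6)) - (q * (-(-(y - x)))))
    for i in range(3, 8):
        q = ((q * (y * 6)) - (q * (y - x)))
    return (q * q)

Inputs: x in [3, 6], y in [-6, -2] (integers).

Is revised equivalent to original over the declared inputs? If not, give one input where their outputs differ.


Side by side, the visible changes include: arithmetic usage differs, boolean connective usage differs, constant usage differs, statement counts differ, local variable names differ, loop structure differs, comparison usage differs.
One worked example (x=4, y=-2) — original: u = 1; t = -2; ((u + t) == (-4 % 2)) -> false; u = -6; (min(9, u) <= (y - t)) -> true; y = -4; v = 1; [i=2]; v = -16; [i=3]; v = 256; [i=4]; v = -4096; [i=5]; v = 65536; [i=6]; v = -1048576; [i=7]; v = 16777216; return 281474976710656; revised: u = 1; t = -2; ((u + t) == (-4 % 2)) -> false; u = -6; (not (min(9, u) > (y - t))) -> true; y = -4; q = 1; q = -16; [i=3]; q = 256; [i=4]; q = -4096; [i=5]; q = 65536; [i=6]; q = -1048576; [i=7]; q = 16777216; return 281474976710656; agreement on 281474976710656.
Across all 20 domain points the two functions coincide.
verdict: equivalent


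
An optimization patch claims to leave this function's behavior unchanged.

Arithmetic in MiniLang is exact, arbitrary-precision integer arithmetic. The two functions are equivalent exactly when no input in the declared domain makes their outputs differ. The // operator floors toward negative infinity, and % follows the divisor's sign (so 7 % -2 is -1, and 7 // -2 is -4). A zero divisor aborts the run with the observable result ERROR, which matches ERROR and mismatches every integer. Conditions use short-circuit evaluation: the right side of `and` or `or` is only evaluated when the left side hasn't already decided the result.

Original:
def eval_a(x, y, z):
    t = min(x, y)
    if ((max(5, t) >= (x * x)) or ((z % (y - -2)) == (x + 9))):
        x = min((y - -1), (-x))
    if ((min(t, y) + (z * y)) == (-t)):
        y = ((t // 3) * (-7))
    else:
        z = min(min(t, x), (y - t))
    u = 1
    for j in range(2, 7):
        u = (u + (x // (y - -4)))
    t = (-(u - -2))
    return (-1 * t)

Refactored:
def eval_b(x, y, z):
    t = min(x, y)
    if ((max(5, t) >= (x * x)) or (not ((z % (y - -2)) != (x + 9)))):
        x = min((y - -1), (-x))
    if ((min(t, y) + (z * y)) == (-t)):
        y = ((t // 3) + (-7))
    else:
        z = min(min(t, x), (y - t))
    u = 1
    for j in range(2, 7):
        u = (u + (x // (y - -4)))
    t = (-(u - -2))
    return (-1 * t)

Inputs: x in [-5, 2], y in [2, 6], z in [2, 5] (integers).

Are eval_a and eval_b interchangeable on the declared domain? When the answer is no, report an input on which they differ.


x=-5, y=2, z=5 yields -2 from eval_a but 8 from eval_b.
verdict: not equivalent; witness: x=-5, y=2, z=5


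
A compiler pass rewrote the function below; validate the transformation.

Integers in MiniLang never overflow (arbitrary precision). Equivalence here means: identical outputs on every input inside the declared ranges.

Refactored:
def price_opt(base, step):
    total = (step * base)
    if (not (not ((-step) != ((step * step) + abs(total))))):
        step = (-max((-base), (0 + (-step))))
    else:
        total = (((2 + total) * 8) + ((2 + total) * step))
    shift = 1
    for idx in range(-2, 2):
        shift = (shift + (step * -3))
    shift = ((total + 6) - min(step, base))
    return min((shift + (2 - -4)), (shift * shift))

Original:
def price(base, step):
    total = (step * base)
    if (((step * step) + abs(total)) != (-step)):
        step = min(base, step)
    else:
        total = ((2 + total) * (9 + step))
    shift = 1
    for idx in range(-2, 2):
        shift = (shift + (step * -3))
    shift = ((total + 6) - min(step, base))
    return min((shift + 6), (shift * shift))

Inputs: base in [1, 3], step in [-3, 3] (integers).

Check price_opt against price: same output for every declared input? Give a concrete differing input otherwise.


Try base=1, step=0.
price: total=0, then (((step * step) + abs(total)) != (-step)) is false, then total=18, then shift=1, then (idx=-2), then shift=1, then (idx=-1), then shift=1, then (idx=0), then shift=1, then (idx=1), then shift=1, then shift=24, then returns 30
price_opt: total=0, then (not (not ((-step) != ((step * step) + abs(total))))) is false, then total=16, then shift=1, then (idx=-2), then shift=1, then (idx=-1), then shift=1, then (idx=0), then shift=1, then (idx=1), then shift=1, then shift=22, then returns 28
30 and 28 differ, so these are not the same function on this domain.
verdict: not equivalent; witness: base=1, step=0


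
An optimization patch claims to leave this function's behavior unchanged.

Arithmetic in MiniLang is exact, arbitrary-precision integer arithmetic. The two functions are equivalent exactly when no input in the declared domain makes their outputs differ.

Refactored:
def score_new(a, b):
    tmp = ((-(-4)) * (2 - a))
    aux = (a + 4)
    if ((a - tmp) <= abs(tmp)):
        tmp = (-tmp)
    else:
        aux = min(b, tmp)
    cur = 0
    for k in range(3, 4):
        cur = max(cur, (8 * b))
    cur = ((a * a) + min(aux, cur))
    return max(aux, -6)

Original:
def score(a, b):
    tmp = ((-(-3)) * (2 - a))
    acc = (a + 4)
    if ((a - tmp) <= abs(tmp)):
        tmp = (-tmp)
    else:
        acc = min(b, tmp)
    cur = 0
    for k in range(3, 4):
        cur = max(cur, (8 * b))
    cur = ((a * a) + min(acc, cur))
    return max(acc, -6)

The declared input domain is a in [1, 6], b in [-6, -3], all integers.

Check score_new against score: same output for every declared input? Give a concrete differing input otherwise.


Not equivalent: a=3, b=-3 separates them (-3 vs -4).
score: tmp=-3, then acc=7, then ((a - tmp) <= abs(tmp)) is false, then acc=-3, then cur=0, then (k=3), then cur=0, then cur=6, then returns -3
score_new: tmp=-4, then aux=7, then ((a - tmp) <= abs(tmp)) is false, then aux=-4, then cur=0, then (k=3), then cur=0, then cur=5, then returns -4
verdict: not equivalent; witness: a=3, b=-3


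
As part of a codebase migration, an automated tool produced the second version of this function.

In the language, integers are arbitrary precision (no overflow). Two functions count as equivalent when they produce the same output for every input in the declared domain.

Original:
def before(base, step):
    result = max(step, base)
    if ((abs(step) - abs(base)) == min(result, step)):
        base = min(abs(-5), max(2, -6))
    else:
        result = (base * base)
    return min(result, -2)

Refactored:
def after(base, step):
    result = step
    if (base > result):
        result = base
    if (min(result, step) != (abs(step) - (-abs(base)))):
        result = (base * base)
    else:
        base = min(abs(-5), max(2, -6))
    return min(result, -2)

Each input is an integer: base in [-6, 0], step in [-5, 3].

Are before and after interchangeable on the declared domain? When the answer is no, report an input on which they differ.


base=-6, step=-3 yields -3 from before but -2 from after.
verdict: not equivalent; witness: base=-6, step=-3


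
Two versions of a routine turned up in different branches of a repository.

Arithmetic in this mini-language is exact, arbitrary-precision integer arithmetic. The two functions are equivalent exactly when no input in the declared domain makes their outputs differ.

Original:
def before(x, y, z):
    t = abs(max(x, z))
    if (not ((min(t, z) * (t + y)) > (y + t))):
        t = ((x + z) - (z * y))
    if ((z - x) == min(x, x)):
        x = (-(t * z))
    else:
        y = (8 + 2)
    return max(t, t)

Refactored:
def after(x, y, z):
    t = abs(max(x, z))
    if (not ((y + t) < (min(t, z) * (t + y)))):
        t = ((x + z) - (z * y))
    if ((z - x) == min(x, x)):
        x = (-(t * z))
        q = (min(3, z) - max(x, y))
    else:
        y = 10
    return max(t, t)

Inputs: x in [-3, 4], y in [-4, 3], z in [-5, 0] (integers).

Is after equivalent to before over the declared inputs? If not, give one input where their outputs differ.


Comparing the listings, the differences include: comparison usage differs, plus min/max/abs usage differs, plus constant usage differs, plus arithmetic usage differs, plus local variable names differ, plus statement counts differ.
One worked example (x=-2, y=-1, z=0) — before: t := 0 | (not ((min(t, z) * (t + y)) > (y + t))): false | ((z - x) == min(x, x)): false | y := 10 | result 0; after: t := 0 | (not ((y + t) < (min(t, z) * (t + y)))): false | ((z - x) == min(x, x)): false | y := 10 | result 0; agreement on 0.
Sweeping the whole domain (384 inputs) finds no disagreement.
verdict: equivalent


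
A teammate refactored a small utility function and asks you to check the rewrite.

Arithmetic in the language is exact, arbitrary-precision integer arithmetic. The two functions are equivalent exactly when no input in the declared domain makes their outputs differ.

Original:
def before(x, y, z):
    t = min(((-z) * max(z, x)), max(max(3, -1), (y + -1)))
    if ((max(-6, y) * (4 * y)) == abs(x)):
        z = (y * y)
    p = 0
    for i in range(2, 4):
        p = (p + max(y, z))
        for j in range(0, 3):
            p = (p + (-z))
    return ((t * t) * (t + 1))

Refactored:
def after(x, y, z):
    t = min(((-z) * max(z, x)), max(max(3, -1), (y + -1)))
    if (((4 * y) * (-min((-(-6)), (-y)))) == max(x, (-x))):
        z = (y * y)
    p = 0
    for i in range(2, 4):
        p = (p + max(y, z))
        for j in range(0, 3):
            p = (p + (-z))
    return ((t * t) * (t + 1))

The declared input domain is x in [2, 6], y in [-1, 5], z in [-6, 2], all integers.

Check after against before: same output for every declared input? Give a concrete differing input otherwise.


Behavior is preserved: although min/max/abs usage differs, the outputs never diverge.
Tracing x=6, y=4, z=-6: before: t=3, then ((max(-6, y) * (4 * y)) == abs(x)) is false, then p=0, then (i=2), then p=4, then (j=0), then p=10, then (j=1), then p=16, then (j=2), then p=22, then (i=3), then p=26, then (j=0), then p=32, then (j=1), then p=38, then (j=2), then p=44, then returns 36 | after: t=3, then (((4 * y) * (-min((-(-6)), (-y)))) == max(x, (-x))) is false, then p=0, then (i=2), then p=4, then (j=0), then p=10, then (j=1), then p=16, then (j=2), then p=22, then (i=3), then p=26, then (j=0), then p=32, then (j=1), then p=38, then (j=2), then p=44, then returns 36 — matching result 36.
Sweeping the whole domain (315 inputs) finds no disagreement.
verdict: equivalent


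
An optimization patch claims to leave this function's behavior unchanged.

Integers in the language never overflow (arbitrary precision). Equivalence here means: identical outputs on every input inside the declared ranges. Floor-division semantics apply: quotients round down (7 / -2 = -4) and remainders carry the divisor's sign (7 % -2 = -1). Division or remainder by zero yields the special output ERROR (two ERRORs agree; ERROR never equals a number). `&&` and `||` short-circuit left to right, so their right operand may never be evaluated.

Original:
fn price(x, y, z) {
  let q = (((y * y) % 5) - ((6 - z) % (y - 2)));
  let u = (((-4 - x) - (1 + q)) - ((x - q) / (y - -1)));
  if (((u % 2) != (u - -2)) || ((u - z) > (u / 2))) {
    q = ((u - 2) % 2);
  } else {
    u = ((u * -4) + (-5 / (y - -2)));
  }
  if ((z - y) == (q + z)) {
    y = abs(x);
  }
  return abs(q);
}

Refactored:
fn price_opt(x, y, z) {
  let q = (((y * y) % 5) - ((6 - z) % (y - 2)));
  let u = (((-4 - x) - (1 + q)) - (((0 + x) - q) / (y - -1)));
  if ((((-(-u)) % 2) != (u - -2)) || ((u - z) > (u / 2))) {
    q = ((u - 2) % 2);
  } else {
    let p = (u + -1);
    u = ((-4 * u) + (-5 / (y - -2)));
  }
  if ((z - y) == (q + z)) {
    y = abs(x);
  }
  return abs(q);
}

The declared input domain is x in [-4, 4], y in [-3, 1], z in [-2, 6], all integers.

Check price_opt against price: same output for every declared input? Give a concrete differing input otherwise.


The two versions differ — the changes include constant usage differs, plus local variable names differ, plus arithmetic usage differs, plus statement counts differ.
One worked example (x=0, y=-1, z=1) — price: q = 2; division by zero -> ERROR; price_opt: q = 2; division by zero -> ERROR; agreement on ERROR.
An exhaustive pass over the 405 declared inputs shows identical outputs.
verdict: equivalent


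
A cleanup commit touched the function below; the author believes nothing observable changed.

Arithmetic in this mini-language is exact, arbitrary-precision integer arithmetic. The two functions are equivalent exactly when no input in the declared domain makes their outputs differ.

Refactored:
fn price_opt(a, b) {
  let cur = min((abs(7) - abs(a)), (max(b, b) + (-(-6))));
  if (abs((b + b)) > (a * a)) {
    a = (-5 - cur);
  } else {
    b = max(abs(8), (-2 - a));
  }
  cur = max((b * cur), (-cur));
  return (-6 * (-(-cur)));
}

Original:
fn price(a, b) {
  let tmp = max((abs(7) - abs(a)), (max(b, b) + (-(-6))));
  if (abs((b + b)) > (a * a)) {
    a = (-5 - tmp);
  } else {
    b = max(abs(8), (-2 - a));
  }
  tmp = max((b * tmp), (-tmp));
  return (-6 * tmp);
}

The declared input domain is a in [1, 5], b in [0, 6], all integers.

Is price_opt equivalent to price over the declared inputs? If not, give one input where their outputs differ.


The rewrite breaks on a=1, b=1, where the results are -42 and -36.
price: tmp=7, then (abs((b + b)) > (a * a)) is true, then a=-12, then tmp=7, then returns -42
price_opt: cur=6, then (abs((b + b)) > (a * a)) is true, then a=-11, then cur=6, then returns -36
verdict: not equivalent; witness: a=1, b=1


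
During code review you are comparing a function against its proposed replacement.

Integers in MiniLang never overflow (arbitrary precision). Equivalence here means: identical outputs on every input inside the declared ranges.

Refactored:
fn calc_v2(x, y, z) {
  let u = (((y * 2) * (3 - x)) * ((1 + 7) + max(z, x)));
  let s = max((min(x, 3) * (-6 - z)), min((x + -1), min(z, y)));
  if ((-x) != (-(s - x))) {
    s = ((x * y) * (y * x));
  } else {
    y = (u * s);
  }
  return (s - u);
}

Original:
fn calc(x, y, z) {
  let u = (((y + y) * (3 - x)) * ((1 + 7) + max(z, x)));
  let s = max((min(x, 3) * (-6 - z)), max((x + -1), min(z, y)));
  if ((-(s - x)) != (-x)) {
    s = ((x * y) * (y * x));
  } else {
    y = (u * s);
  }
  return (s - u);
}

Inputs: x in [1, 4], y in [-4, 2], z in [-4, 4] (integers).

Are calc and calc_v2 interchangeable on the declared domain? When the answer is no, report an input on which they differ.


These are not equivalent — on x=1, y=2, z=2 the outputs split (-78 vs -76).
calc: u := 80 | s := 2 | ((-(s - x)) != (-x)): false | y := 160 | result -78
calc_v2: u := 80 | s := 0 | ((-x) != (-(s - x))): true | s := 4 | result -76
verdict: not equivalent; witness: x=1, y=2, z=2


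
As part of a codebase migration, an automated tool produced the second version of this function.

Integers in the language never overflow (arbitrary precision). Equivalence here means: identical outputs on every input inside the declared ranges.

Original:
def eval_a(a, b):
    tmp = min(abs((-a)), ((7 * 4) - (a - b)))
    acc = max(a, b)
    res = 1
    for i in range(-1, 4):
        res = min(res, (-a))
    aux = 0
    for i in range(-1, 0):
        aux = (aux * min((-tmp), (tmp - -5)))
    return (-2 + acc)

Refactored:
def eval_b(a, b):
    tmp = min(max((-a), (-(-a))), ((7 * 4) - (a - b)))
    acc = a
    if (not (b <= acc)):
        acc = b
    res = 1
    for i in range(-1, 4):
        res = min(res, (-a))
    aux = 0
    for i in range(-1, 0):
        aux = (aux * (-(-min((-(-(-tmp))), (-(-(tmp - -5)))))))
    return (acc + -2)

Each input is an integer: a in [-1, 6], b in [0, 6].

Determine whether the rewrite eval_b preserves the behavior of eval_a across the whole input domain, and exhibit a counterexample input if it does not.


Comparing the listings, the differences include: statement counts differ; also min/max/abs usage differs; also boolean connective usage differs; also comparison usage differs; also branching structure differs.
Spot check at a=5, b=3 — eval_a: tmp becomes 5; next acc becomes 5; next res becomes 1; next at i=-1:; next res becomes -5; next at i=0:; next res becomes -5; next at i=1:; next res becomes -5; next at i=2:; next res becomes -5; next at i=3:; next res becomes -5; next aux becomes 0; next at i=-1:; next aux becomes 0; next final value 3. eval_b: tmp becomes 5; next acc becomes 5; next (not (b <= acc)) evaluates to false; next res becomes 1; next at i=-1:; next res becomes -5; next at i=0:; next res becomes -5; next at i=1:; next res becomes -5; next at i=2:; next res becomes -5; next at i=3:; next res becomes -5; next aux becomes 0; next at i=-1:; next aux becomes 0; next final value 3. Both give 3.
Across all 56 domain points the two functions coincide.
verdict: equivalent


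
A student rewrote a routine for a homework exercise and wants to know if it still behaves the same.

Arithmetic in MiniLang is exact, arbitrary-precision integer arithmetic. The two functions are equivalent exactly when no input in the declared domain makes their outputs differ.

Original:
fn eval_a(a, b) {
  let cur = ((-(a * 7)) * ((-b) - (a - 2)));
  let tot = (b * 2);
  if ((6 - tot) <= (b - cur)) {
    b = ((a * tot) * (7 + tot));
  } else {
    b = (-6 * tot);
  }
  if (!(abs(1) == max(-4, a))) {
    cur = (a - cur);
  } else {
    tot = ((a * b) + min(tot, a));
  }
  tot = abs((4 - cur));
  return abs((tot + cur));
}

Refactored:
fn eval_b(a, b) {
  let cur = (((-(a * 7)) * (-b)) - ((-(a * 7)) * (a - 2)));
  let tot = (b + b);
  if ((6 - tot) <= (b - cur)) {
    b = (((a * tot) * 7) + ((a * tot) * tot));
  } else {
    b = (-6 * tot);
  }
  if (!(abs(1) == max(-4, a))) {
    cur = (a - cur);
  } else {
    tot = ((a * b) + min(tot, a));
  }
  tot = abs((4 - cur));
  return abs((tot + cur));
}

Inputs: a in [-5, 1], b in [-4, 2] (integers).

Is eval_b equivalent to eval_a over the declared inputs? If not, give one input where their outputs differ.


Differences: constant usage differs; and arithmetic usage differs — yet all 49 inputs agree.
verdict: equivalent


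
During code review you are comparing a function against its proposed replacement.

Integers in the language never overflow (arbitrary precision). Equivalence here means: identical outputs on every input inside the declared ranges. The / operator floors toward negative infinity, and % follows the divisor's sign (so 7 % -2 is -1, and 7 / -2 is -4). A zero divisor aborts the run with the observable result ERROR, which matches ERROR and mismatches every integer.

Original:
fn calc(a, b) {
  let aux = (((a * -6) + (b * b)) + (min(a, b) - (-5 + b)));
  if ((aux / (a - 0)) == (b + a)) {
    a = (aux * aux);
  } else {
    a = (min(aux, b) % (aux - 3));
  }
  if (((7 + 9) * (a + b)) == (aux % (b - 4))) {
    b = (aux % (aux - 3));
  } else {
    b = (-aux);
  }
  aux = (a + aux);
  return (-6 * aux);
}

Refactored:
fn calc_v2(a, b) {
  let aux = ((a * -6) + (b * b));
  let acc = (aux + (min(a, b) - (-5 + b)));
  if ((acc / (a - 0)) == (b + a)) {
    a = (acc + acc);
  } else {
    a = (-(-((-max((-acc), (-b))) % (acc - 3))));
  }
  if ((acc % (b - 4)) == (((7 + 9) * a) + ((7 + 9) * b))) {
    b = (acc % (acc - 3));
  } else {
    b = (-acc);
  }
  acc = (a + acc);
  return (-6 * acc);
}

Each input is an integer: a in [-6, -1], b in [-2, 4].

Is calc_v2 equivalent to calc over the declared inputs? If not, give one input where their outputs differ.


Consider the input a=-6, b=-1.
calc: aux becomes 37; next ((aux / (a - 0)) == (b + a)) evaluates to true; next a becomes 1369; next (((7 + 9) * (a + b)) == (aux % (b - 4))) evaluates to false; next b becomes -37; next aux becomes 1406; next final value -8436
calc_v2: aux becomes 37; next acc becomes 37; next ((acc / (a - 0)) == (b + a)) evaluates to true; next a becomes 74; next ((acc % (b - 4)) == (((7 + 9) * a) + ((7 + 9) * b))) evaluates to false; next b becomes -37; next acc becomes 111; next final value -666
-8436 against -666: the behavior changed.
verdict: not equivalent; witness: a=-6, b=-1
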